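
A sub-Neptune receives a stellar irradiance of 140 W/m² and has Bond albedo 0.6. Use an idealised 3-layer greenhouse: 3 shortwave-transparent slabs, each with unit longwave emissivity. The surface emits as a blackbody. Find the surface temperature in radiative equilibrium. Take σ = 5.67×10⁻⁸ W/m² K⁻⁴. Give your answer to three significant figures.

Top-of-atmosphere balance: σT_e⁴ = S(1−α)/4 = 14.00 W/m² → T_e = 125.4 K.
For an N-layer opaque stack, T_s⁴ = (N+1)T_e⁴, hence T_s = (4)^(1/4)×125.4 K = 177.3 K.

177 kelvin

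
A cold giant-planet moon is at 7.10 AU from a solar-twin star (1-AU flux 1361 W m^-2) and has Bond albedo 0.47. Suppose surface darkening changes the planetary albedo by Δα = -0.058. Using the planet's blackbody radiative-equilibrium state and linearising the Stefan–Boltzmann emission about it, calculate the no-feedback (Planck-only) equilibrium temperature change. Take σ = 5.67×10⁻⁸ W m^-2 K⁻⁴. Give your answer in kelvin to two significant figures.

2.4 kelvin

Irradiance scales as 1/d², so S = 1361 W m^-2 × (1/7.10)² = 27.00 W m^-2.
Reference equilibrium: T_e = [S(1−α)/(4σ)]^(1/4) = 89.12 K.
ΔF = −(S/4)Δα = −(27.00/4)×(-0.058) = 0.3915 W m^-2.
The Planck feedback parameter is 4σT_e³ = 0.1606 W m^-2/K.
Hence the no-feedback warming is ΔF/(4σT_e³) = 2.44 K.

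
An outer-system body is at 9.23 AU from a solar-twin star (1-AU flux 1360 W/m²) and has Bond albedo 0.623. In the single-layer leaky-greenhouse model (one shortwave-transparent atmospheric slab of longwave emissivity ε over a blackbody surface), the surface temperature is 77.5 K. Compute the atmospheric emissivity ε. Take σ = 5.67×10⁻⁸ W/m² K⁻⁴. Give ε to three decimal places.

0.529

Flux at the orbit: S = 1360/(9.23)² = 15.96 W/m².
First, T_e = [15.96·(1−0.623)/(4σ)]^(1/4) = 71.77 K.
T_s⁴ = T_e⁴·2/(2−ε) → ε = 2 − 2(T_e/T_s)⁴ = 2 − 2·(71.77/77.5)⁴ = 0.5288.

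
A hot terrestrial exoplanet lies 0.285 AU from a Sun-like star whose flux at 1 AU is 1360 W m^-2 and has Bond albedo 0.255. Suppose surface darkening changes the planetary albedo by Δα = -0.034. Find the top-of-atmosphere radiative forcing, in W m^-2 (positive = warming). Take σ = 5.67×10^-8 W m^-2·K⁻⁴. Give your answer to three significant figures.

By the inverse-square law, S = 1360/0.285² = 16740 W m^-2.
ΔF = −(S/4)Δα = −(16740/4)×(-0.034) = 142.3 W m^-2.

142 W m^-2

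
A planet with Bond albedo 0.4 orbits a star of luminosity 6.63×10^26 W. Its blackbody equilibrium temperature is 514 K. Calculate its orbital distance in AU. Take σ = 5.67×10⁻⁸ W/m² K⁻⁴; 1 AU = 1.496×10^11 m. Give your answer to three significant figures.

Required flux: S = 4σT⁴/(1−α) = 26380 W/m².
Then d = [L/(4πS)]^(1/2) = 4.472×10^10 m, i.e. 0.2989 AU.

0.299 AU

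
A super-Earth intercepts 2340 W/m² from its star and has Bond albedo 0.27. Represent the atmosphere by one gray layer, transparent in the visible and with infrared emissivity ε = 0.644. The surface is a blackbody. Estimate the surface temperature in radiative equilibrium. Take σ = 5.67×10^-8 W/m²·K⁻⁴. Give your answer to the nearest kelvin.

At the top of the atmosphere, σT_e⁴ = S(1−α)/4 = 427.1 W/m², giving T_e = 294.6 K.
The surface balance (absorbed SW + ε·downward IR = σT_s⁴) with T_a⁴ = T_s⁴/2 reduces to T_s = T_e·[2/(2−ε)]^¼ = 324.7 K.

325 K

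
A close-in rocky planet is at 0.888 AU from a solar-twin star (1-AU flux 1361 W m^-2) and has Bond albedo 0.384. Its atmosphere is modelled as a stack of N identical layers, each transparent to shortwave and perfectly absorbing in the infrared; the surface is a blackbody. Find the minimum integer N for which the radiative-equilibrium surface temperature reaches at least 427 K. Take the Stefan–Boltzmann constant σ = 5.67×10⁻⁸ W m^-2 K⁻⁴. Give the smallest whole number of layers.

By the inverse-square law, S = 1361/0.888² = 1726 W m^-2.
Top-of-atmosphere balance: σT_e⁴ = S(1−α)/4 = 265.8 W m^-2 → T_e = 261.7 K.
Since T_s⁴ = (N+1)T_e⁴, we need N ≥ (T_s/T_e)⁴ − 1 = 6.092.
So N ≥ 6.092; the smallest integer is N = 7.

7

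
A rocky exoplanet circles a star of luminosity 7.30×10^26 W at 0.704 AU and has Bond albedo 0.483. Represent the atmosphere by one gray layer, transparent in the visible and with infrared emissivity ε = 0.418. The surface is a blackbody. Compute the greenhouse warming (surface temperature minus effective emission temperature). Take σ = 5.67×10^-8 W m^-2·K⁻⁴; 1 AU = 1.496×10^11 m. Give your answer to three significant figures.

Orbital distance: d = 0.704 AU = 1.053×10^11 m.
Flux at the orbit: S = L/(4πd²) = 7.30×10^26/(4π·(1.05×10^11)²) = 5237 W m^-2.
The planet radiates to space at T_e = [S(1−α)/(4σ)]^(1/4) = 330.6 K.
For a single slab of emissivity ε, T_s⁴ = 2T_e⁴/(2−ε); thus T_s = 330.6·(1.264)^(1/4) = 350.5 K.
T_s − T_e = 350.5 − 330.6 = 19.95 K.

20.0 kelvin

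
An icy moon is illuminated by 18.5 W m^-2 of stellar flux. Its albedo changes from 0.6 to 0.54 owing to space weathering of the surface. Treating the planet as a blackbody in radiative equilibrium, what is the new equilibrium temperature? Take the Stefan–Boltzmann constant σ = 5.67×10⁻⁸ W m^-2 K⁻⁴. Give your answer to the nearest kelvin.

T₂ = [S(1−α₂)/(4σ)]^(1/4) = [18.50·0.46/(4σ)]^(1/4) = 78.27 K.

78 K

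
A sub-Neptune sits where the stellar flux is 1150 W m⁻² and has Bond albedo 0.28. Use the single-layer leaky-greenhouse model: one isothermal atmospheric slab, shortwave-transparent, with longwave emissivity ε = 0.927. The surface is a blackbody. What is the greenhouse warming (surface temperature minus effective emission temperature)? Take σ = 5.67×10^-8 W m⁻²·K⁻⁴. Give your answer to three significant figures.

41.4 K

The planet radiates to space at T_e = [S(1−α)/(4σ)]^(1/4) = 245.8 K.
Surface balance with a leaky layer gives σT_s⁴ = σT_e⁴·2/(2−ε), so T_s = T_e·[2/(2−0.927)]^(1/4) = 287.2 K.
The atmosphere warms the surface by 41.40 K.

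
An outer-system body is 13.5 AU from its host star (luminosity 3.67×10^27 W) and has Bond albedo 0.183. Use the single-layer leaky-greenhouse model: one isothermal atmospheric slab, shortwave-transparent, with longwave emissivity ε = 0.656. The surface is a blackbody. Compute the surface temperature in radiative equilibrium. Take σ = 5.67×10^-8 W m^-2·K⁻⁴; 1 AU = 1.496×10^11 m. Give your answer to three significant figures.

Orbital distance: d = 13.5 AU = 2.020×10^12 m.
Flux at the orbit: S = L/(4πd²) = 3.67×10^27/(4π·(2.02×10^12)²) = 71.60 W m^-2.
Effective emission temperature (TOA balance): σT_e⁴ = S(1−α)/4 = 14.62 W m^-2 → T_e = 126.7 K.
The surface balance (absorbed SW + ε·downward IR = σT_s⁴) with T_a⁴ = T_s⁴/2 reduces to T_s = T_e·[2/(2−ε)]^¼ = 140.0 K.

140 kelvin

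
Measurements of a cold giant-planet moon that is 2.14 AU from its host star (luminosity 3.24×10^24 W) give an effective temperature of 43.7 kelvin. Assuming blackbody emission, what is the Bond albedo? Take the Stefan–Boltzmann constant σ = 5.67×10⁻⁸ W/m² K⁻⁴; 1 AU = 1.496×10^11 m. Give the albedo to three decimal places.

Orbital distance: d = 2.14 AU = 3.201×10^11 m.
Flux at the orbit: S = L/(4πd²) = 3.24×10^24/(4π·(3.20×10^11)²) = 2.516 W/m².
From σT⁴ = S(1−α)/4 we invert for α: 1−α = 4σT⁴/S.
4σT⁴ = 4·5.67×10⁻⁸·(43.7)⁴ = 0.8271 W/m².
Hence α = 1 − 0.8271/2.516 = 0.6712.

0.671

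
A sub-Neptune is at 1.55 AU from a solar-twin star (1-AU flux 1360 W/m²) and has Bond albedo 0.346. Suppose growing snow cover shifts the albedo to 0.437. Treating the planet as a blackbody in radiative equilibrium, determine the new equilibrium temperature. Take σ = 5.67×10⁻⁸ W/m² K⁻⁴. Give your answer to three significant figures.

Flux at the orbit: S = 1360/(1.55)² = 566.1 W/m².
T₂ = [S(1−α₂)/(4σ)]^(1/4) = [566.1·0.563/(4σ)]^(1/4) = 193.6 K.

194 K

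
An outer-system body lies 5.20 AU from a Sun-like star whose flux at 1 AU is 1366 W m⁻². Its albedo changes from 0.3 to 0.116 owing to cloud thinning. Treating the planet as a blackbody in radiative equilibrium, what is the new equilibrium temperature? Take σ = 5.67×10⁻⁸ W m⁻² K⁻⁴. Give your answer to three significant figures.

Irradiance scales as 1/d², so S = 1366 W m⁻² × (1/5.20)² = 50.52 W m⁻².
With the new albedo, S(1−α₂)/4 = 11.16 W m⁻², so T₂ = 118.5 K.

118 K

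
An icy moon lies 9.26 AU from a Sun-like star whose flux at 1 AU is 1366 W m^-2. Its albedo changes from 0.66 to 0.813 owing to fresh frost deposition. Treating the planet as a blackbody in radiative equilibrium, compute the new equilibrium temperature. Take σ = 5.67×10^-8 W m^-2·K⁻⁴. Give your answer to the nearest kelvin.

Irradiance scales as 1/d², so S = 1366 W m^-2 × (1/9.26)² = 15.93 W m^-2.
With the new albedo, S(1−α₂)/4 = 0.7447 W m^-2, so T₂ = 60.20 K.

60 K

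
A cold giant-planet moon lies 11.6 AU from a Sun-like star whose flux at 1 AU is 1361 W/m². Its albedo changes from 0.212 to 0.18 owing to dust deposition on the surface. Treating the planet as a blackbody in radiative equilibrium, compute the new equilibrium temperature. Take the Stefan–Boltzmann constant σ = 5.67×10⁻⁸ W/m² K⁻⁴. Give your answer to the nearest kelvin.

78 K

Irradiance scales as 1/d², so S = 1361 W/m² × (1/11.6)² = 10.11 W/m².
T₂ = [S(1−α₂)/(4σ)]^(1/4) = [10.11·0.82/(4σ)]^(1/4) = 77.76 K.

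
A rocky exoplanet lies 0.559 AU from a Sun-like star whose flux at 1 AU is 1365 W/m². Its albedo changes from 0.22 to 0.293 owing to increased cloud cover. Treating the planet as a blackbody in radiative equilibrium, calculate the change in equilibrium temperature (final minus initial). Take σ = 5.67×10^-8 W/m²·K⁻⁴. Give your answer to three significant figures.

Flux at the orbit: S = 1365/(0.559)² = 4368 W/m².
Initial: T₁ = [S(1−0.22)/(4σ)]^(1/4) = 350.1 K.
After:  T₂ = [4368·0.707/(4σ)]^(1/4) = 341.6 K.
ΔT = T₂ − T₁ = -8.496 K.

-8.50 kelvin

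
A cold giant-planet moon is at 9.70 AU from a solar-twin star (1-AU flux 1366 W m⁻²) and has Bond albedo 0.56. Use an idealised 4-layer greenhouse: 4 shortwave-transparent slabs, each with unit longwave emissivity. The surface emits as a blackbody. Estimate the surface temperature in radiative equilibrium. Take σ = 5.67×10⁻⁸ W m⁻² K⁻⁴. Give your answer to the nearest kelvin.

Irradiance scales as 1/d², so S = 1366 W m⁻² × (1/9.70)² = 14.52 W m⁻².
The effective emission temperature is T_e = [S(1−α)/(4σ)]^¼ = 72.85 K.
Layer-by-layer balance gives σT_s⁴ = (N+1)σT_e⁴, so T_s = 5^¼·72.85 = 108.9 K.

109 K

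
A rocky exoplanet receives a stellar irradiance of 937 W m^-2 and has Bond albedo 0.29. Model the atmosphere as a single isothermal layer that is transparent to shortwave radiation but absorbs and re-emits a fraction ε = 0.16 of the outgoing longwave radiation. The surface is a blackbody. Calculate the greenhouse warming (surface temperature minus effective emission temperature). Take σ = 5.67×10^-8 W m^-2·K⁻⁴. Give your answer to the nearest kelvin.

The planet radiates to space at T_e = [S(1−α)/(4σ)]^(1/4) = 232.7 K.
Surface balance with a leaky layer gives σT_s⁴ = σT_e⁴·2/(2−ε), so T_s = T_e·[2/(2−0.16)]^(1/4) = 237.6 K.
Greenhouse warming: T_s − T_e = 4.902 K.

5 K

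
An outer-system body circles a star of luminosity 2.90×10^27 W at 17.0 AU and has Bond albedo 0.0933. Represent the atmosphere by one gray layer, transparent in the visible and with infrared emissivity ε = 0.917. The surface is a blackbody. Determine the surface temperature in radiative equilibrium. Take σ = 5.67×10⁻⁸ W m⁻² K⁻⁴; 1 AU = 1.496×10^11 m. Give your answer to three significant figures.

127 K

Orbital distance: d = 17.0 AU = 2.543×10^12 m.
Spreading L over a sphere of radius d: S = 2.90×10^27/(4π·2.54×10^12²) = 35.68 W m⁻².
At the top of the atmosphere, σT_e⁴ = S(1−α)/4 = 8.088 W m⁻², giving T_e = 109.3 K.
For a single slab of emissivity ε, T_s⁴ = 2T_e⁴/(2−ε); thus T_s = 109.3·(1.847)^(1/4) = 127.4 K.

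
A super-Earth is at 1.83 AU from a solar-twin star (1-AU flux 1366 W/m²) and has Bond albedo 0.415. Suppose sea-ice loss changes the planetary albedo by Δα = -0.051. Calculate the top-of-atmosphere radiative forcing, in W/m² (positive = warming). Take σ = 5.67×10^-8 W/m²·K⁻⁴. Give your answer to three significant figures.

By the inverse-square law, S = 1366/1.83² = 407.9 W/m².
TOA radiative forcing: ΔF = −S·Δα/4 = −407.9·(-0.051)/4 = 5.201 W/m².

5.20 W/m²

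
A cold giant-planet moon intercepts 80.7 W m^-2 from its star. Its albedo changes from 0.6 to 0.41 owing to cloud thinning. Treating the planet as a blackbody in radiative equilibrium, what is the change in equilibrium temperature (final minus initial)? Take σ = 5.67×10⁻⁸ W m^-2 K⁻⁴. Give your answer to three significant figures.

11.1 kelvin

Before: T₁ = [80.70·0.4/(4σ)]^(1/4) = 109.2 K.
With α = 0.41, T₂ = 120.4 K.
Change: 120.4 − 109.2 = 11.15 K.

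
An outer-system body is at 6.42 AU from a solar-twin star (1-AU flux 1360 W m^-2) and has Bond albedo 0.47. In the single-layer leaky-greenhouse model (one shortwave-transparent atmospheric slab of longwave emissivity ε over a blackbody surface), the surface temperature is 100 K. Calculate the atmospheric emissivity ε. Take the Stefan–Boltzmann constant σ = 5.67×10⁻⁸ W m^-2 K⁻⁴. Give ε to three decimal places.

0.458

By the inverse-square law, S = 1360/6.42² = 33.00 W m^-2.
TOA balance gives T_e = 93.71 K.
Inverting T_s⁴ = 2T_e⁴/(2−ε): (T_e/T_s)⁴ = 0.7711, so ε = 2(1 − 0.7711) = 0.4578.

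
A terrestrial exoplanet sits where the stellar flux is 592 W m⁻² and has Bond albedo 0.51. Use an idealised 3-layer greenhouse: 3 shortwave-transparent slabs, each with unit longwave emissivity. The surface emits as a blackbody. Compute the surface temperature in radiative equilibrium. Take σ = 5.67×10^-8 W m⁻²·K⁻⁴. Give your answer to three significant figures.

267 K

OLR = S(1−α)/4 = 72.52 W m⁻²; the top layer radiates at T_e = 189.1 K.
For an N-layer opaque stack, T_s⁴ = (N+1)T_e⁴, hence T_s = (4)^(1/4)×189.1 K = 267.4 K.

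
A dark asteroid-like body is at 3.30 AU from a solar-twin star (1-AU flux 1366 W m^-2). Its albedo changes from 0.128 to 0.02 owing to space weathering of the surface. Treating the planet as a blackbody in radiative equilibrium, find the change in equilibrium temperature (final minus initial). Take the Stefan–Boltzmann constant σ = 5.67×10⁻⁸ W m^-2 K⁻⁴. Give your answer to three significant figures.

By the inverse-square law, S = 1366/3.30² = 125.4 W m^-2.
With α = 0.128, T₁ = 148.2 K.
After:  T₂ = [125.4·0.98/(4σ)]^(1/4) = 152.6 K.
Change: 152.6 − 148.2 = 4.390 K.

4.39 K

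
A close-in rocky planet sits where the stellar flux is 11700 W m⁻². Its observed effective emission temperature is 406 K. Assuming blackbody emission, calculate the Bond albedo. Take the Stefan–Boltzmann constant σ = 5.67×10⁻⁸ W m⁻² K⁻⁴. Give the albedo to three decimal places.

0.473

Rearranging the radiative balance, α = 1 − 4σT⁴/S.
4σT⁴ = 4·5.67×10⁻⁸·(406)⁴ = 6162 W m⁻².
Hence α = 1 − 6162/11700 = 0.4733.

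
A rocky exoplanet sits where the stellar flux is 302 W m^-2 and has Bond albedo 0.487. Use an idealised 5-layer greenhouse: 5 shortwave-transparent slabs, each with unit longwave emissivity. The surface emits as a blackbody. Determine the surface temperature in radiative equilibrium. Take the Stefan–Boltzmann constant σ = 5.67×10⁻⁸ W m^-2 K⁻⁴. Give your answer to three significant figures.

OLR = S(1−α)/4 = 38.73 W m^-2; the top layer radiates at T_e = 161.7 K.
Layer-by-layer balance gives σT_s⁴ = (N+1)σT_e⁴, so T_s = 6^¼·161.7 = 253.0 K.

253 K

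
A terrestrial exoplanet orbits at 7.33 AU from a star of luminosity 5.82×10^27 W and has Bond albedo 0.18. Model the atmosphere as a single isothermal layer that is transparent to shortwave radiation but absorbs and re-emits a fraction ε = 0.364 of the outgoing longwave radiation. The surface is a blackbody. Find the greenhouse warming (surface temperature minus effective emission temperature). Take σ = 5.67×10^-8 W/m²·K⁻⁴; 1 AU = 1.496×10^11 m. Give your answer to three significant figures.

Orbital distance: d = 7.33 AU = 1.097×10^12 m.
Spreading L over a sphere of radius d: S = 5.82×10^27/(4π·1.10×10^12²) = 385.2 W/m².
The planet radiates to space at T_e = [S(1−α)/(4σ)]^(1/4) = 193.2 K.
Surface balance with a leaky layer gives σT_s⁴ = σT_e⁴·2/(2−ε), so T_s = T_e·[2/(2−0.364)]^(1/4) = 203.1 K.
Greenhouse warming: T_s − T_e = 9.950 K.

9.95 K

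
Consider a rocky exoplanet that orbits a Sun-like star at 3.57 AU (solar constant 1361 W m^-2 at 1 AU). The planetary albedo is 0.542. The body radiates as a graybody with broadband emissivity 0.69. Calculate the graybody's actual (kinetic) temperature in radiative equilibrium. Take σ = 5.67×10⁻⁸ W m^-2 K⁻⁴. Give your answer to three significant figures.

133 kelvin

Irradiance scales as 1/d², so S = 1361 W m^-2 × (1/3.57)² = 106.8 W m^-2.
The planet absorbs (1−α)S over its disc πR² and re-emits over 4πR², so the mean absorbed flux is (1−0.542)·106.8/4 = 12.23 W m^-2.
Radiative balance εσT⁴ = 12.23 gives T = [12.23/(0.69·σ)]^(1/4) = 133.0 K.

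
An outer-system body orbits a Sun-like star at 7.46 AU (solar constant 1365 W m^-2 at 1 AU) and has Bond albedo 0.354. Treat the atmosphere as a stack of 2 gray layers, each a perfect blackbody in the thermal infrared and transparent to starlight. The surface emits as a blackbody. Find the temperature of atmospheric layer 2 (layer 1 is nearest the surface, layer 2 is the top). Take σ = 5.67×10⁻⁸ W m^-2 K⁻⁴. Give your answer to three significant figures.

91.4 kelvin

Irradiance scales as 1/d², so S = 1365 W m^-2 × (1/7.46)² = 24.53 W m^-2.
Top-of-atmosphere balance: σT_e⁴ = S(1−α)/4 = 3.961 W m^-2 → T_e = 91.42 K.
In the N-layer model, layer k (counted from the surface) has T_k = (N+1−k)^(1/4)·T_e.
T_2 = (1)^(1/4)·91.42 = 91.42 K.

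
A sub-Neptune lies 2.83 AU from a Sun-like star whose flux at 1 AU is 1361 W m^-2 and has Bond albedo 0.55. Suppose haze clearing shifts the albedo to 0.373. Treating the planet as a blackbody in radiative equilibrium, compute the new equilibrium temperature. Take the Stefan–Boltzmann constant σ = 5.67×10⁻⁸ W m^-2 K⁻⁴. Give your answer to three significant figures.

147 K

Irradiance scales as 1/d², so S = 1361 W m^-2 × (1/2.83)² = 169.9 W m^-2.
T₂ = [S(1−α₂)/(4σ)]^(1/4) = [169.9·0.627/(4σ)]^(1/4) = 147.2 K.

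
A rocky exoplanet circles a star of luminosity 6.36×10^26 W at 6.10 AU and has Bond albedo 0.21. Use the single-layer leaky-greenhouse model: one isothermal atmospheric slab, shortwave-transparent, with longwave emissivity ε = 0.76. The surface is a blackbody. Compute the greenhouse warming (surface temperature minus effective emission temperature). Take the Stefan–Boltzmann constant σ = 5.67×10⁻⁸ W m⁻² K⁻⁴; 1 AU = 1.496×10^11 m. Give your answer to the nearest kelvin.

15 kelvin

Orbital distance: d = 6.10 AU = 9.126×10^11 m.
Flux at the orbit: S = L/(4πd²) = 6.36×10^26/(4π·(9.13×10^11)²) = 60.77 W m⁻².
Effective emission temperature (TOA balance): σT_e⁴ = S(1−α)/4 = 12.00 W m⁻² → T_e = 120.6 K.
For a single slab of emissivity ε, T_s⁴ = 2T_e⁴/(2−ε); thus T_s = 120.6·(1.613)^(1/4) = 135.9 K.
The atmosphere warms the surface by 15.31 K.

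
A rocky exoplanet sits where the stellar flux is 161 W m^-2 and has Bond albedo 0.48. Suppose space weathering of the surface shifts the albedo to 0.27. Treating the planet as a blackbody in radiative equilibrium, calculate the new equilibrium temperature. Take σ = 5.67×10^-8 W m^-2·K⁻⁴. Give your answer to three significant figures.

151 K

New equilibrium: T₂ = [(1−0.27)·161.0/(4σ)]^(1/4) = 150.9 K.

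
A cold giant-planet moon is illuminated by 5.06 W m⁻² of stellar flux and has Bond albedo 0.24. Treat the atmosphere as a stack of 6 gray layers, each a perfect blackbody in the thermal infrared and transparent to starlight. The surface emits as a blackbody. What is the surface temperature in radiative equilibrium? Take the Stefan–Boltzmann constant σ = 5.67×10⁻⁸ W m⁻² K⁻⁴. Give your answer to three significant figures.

Top-of-atmosphere balance: σT_e⁴ = S(1−α)/4 = 0.9614 W m⁻² → T_e = 64.17 K.
For an N-layer opaque stack, T_s⁴ = (N+1)T_e⁴, hence T_s = (7)^(1/4)×64.17 K = 104.4 K.

104 kelvin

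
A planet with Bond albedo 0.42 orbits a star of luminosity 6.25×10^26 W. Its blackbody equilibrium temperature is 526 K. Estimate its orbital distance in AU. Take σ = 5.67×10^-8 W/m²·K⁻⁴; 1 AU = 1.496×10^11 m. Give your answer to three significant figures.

0.272 AU

Energy balance gives S = 4σT⁴/(1−α) = 29930 W/m².
S = L/(4πd²) → d = √(L/4πS) = √(6.25×10^26/(4π·29930)) = 4.076×10^10 m = 0.2725 AU.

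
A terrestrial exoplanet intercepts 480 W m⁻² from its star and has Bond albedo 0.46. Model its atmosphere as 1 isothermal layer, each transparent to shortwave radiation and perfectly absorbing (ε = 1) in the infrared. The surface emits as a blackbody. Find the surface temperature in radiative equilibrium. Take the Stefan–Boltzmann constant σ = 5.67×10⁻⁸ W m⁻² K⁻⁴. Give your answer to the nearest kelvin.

219 K

Top-of-atmosphere balance: σT_e⁴ = S(1−α)/4 = 64.80 W m⁻² → T_e = 183.9 K.
For an N-layer opaque stack, T_s⁴ = (N+1)T_e⁴, hence T_s = (2)^(1/4)×183.9 K = 218.7 K.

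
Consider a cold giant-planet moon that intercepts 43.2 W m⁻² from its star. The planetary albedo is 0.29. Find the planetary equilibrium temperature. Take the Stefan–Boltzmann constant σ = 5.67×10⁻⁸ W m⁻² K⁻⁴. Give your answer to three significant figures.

The planet absorbs (1−α)S over its disc πR² and re-emits over 4πR², so the mean absorbed flux is (1−0.29)·43.20/4 = 7.668 W m⁻².
Balancing against σT⁴: T = (7.668/5.67×10⁻⁸)^(1/4) = 107.8 K.

108 K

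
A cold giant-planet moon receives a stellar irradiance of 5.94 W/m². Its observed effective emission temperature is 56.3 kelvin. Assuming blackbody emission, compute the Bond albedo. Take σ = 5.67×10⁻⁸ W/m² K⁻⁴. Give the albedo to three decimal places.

From σT⁴ = S(1−α)/4 we invert for α: 1−α = 4σT⁴/S.
σT⁴ = 0.5697 W/m², so 4σT⁴ = 2.279 W/m².
1−α = 2.279/5.940 = 0.3836, so α = 0.6164.

0.616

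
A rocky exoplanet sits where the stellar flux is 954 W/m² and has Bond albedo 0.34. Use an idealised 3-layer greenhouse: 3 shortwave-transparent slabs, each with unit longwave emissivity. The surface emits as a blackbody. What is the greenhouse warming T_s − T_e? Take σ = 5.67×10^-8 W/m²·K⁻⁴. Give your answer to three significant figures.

OLR = S(1−α)/4 = 157.4 W/m²; the top layer radiates at T_e = 229.5 K.
T_s = (N+1)^(1/4)·T_e = 324.6 K.
So the greenhouse effect raises the surface by 324.6 − 229.5 = 95.08 K.

95.1 K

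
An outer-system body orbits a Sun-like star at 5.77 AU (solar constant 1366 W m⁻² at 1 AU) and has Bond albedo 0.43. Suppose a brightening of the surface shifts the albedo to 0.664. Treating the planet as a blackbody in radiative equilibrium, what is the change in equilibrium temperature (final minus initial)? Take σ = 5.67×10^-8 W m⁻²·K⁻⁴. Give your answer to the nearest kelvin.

Irradiance scales as 1/d², so S = 1366 W m⁻² × (1/5.77)² = 41.03 W m⁻².
With α = 0.43, T₁ = 100.8 K.
After:  T₂ = [41.03·0.336/(4σ)]^(1/4) = 88.30 K.
Change: 88.30 − 100.8 = -12.47 K.

-12 K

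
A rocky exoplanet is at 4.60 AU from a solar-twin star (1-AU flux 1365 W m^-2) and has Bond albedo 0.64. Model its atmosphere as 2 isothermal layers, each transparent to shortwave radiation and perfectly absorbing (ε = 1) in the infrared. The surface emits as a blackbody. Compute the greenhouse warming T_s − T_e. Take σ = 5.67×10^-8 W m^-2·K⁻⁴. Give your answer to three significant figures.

Flux at the orbit: S = 1365/(4.60)² = 64.51 W m^-2.
OLR = S(1−α)/4 = 5.806 W m^-2; the top layer radiates at T_e = 100.6 K.
Surface: T_s = (3)^¼·T_e = 132.4 K.
Warming: T_s − T_e = 31.79 K.

31.8 K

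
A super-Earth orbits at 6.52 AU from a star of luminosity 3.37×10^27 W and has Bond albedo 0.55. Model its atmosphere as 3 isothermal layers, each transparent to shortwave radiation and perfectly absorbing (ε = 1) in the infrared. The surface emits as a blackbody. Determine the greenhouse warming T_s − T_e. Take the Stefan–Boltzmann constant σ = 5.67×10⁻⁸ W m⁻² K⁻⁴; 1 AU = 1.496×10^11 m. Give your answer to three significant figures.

d = 6.52 × 1.496×10^11 m = 9.754×10^11 m.
Flux at the orbit: S = L/(4πd²) = 3.37×10^27/(4π·(9.75×10^11)²) = 281.9 W m⁻².
The effective emission temperature is T_e = [S(1−α)/(4σ)]^¼ = 153.8 K.
T_s = (N+1)^(1/4)·T_e = 217.5 K.
Warming: T_s − T_e = 63.70 K.

63.7 kelvin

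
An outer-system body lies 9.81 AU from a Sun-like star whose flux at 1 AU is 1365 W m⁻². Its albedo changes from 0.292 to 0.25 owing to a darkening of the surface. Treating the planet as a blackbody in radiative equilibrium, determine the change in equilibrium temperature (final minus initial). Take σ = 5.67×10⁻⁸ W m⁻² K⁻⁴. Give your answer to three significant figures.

1.18 K

By the inverse-square law, S = 1365/9.81² = 14.18 W m⁻².
With α = 0.292, T₁ = 81.57 K.
With α = 0.25, T₂ = 82.76 K.
Change: 82.76 − 81.57 = 1.184 K.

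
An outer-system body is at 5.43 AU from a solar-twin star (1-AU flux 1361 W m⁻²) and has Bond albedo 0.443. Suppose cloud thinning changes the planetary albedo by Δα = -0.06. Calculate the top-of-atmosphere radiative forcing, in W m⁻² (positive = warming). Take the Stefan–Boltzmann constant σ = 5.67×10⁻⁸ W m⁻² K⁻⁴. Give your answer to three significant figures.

0.692 W m⁻²

By the inverse-square law, S = 1361/5.43² = 46.16 W m⁻².
ΔF = −(S/4)Δα = −(46.16/4)×(-0.06) = 0.6924 W m⁻².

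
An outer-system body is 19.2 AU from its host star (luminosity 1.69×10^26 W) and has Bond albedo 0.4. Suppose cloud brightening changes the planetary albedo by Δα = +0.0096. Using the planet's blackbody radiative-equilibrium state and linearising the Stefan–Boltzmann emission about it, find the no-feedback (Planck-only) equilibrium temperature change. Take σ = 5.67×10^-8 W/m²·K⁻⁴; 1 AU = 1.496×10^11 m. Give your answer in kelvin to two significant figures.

-0.18 K

d = 19.2 × 1.496×10^11 m = 2.872×10^12 m.
Spreading L over a sphere of radius d: S = 1.69×10^26/(4π·2.87×10^12²) = 1.630 W/m².
Reference equilibrium: T_e = [S(1−α)/(4σ)]^(1/4) = 45.57 K.
ΔF = −(S/4)Δα = −(1.630/4)×(+0.0096) = -0.003912 W/m².
Planck response: λ_P = 4σT_e³ = 4·5.67×10⁻⁸·(45.57)³ = 0.02146 W/m²/K.
ΔT₀ = ΔF/λ_P = -0.003912/0.02146 = -0.182 K.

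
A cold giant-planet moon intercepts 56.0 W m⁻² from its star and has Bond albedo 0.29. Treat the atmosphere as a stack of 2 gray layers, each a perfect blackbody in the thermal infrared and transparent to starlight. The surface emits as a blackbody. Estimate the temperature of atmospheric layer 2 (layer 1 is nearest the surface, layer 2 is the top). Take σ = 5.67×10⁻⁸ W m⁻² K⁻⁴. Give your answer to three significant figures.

115 K

The effective emission temperature is T_e = [S(1−α)/(4σ)]^¼ = 115.1 K.
The net upward flux σT_e⁴ is constant between every pair of levels, so T_k⁴ = (N+1−k)T_e⁴.
T_2 = (1)^(1/4)·115.1 = 115.1 K.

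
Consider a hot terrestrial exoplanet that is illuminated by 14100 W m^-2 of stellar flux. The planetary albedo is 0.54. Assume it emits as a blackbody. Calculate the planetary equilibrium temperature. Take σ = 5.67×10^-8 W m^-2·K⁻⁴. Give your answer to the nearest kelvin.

The planet absorbs (1−α)S over its disc πR² and re-emits over 4πR², so the mean absorbed flux is (1−0.54)·14100/4 = 1621 W m^-2.
Balancing against σT⁴: T = (1621/5.67×10⁻⁸)^(1/4) = 411.2 K.

411 kelvin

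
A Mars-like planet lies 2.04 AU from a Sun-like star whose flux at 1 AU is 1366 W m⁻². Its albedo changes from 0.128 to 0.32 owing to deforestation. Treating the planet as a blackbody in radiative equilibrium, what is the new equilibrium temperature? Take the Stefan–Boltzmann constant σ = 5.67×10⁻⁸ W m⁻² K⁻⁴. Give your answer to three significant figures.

177 K

By the inverse-square law, S = 1366/2.04² = 328.2 W m⁻².
T₂ = [S(1−α₂)/(4σ)]^(1/4) = [328.2·0.68/(4σ)]^(1/4) = 177.1 K.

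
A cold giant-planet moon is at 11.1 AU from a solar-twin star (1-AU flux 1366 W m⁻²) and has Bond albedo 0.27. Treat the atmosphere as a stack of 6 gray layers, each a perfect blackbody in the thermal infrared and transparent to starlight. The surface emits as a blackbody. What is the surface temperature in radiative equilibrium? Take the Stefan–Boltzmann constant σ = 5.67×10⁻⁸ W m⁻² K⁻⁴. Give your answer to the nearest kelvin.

126 kelvin

Irradiance scales as 1/d², so S = 1366 W m⁻² × (1/11.1)² = 11.09 W m⁻².
OLR = S(1−α)/4 = 2.023 W m⁻²; the top layer radiates at T_e = 77.29 K.
Layer-by-layer balance gives σT_s⁴ = (N+1)σT_e⁴, so T_s = 7^¼·77.29 = 125.7 K.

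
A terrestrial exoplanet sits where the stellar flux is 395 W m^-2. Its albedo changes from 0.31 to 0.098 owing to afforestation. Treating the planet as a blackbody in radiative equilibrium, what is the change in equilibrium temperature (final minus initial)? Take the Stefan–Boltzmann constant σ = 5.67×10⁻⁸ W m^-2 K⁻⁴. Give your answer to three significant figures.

Initial: T₁ = [S(1−0.31)/(4σ)]^(1/4) = 186.2 K.
With α = 0.098, T₂ = 199.1 K.
Change: 199.1 − 186.2 = 12.90 K.

12.9 K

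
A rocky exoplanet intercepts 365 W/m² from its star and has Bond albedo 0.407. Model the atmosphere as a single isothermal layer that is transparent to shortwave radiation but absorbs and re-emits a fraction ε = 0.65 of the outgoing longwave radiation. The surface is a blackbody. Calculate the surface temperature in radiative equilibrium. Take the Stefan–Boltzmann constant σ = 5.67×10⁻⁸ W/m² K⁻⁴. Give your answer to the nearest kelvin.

194 K

At the top of the atmosphere, σT_e⁴ = S(1−α)/4 = 54.11 W/m², giving T_e = 175.8 K.
For a single slab of emissivity ε, T_s⁴ = 2T_e⁴/(2−ε); thus T_s = 175.8·(1.481)^(1/4) = 193.9 K.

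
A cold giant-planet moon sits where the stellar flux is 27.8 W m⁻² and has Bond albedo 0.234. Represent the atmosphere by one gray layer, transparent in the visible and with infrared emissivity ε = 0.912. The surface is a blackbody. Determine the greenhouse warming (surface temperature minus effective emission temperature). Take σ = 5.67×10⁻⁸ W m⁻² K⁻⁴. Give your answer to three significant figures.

16.2 K

At the top of the atmosphere, σT_e⁴ = S(1−α)/4 = 5.324 W m⁻², giving T_e = 98.44 K.
Surface balance with a leaky layer gives σT_s⁴ = σT_e⁴·2/(2−ε), so T_s = T_e·[2/(2−0.912)]^(1/4) = 114.6 K.
T_s − T_e = 114.6 − 98.44 = 16.18 K.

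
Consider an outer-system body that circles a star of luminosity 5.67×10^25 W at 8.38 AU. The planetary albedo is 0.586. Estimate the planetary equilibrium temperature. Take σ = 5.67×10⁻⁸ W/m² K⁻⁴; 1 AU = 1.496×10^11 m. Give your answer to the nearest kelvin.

48 K

d = 8.38 × 1.496×10^11 m = 1.254×10^12 m.
S = L/(4πd²) = 2.871 W/m².
The planet absorbs (1−α)S over its disc πR² and re-emits over 4πR², so the mean absorbed flux is (1−0.586)·2.871/4 = 0.2971 W/m².
Balancing against σT⁴: T = (0.2971/5.67×10⁻⁸)^(1/4) = 47.85 K.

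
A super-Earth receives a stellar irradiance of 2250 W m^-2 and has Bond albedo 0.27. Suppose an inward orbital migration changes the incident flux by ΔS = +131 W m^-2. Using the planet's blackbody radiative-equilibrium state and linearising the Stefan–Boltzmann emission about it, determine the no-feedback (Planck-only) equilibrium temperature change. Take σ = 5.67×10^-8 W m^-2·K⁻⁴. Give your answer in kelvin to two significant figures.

Unperturbed T_e = [2250·(1−0.27)/(4σ)]^¼ = 291.7 K.
ΔF = Δ[S(1−α)]/4 = (1−0.27)·+131/4 = 23.91 W m^-2.
Planck response: λ_P = 4σT_e³ = 4·5.67×10⁻⁸·(291.7)³ = 5.630 W m^-2/K.
So ΔT₀ = 23.91/5.630 = 4.25 K.

4.2 K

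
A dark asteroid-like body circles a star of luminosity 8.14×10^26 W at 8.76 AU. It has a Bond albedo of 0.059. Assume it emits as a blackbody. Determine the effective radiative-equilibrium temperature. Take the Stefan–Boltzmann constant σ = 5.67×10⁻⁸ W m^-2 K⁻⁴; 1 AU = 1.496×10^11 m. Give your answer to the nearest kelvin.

112 K

d = 8.76 × 1.496×10^11 m = 1.310×10^12 m.
Spreading L over a sphere of radius d: S = 8.14×10^26/(4π·1.31×10^12²) = 37.72 W m^-2.
The planet absorbs (1−α)S over its disc πR² and re-emits over 4πR², so the mean absorbed flux is (1−0.059)·37.72/4 = 8.873 W m^-2.
Set σT⁴ = 8.873 → T = (8.873/σ)^(1/4) = 111.8 K.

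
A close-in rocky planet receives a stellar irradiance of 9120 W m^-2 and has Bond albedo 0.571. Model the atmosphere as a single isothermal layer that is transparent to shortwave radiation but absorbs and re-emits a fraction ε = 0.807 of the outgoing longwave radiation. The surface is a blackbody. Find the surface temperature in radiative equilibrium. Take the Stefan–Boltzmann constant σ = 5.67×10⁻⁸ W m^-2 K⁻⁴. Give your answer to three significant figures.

The planet radiates to space at T_e = [S(1−α)/(4σ)]^(1/4) = 362.4 K.
The surface balance (absorbed SW + ε·downward IR = σT_s⁴) with T_a⁴ = T_s⁴/2 reduces to T_s = T_e·[2/(2−ε)]^¼ = 412.4 K.

412 K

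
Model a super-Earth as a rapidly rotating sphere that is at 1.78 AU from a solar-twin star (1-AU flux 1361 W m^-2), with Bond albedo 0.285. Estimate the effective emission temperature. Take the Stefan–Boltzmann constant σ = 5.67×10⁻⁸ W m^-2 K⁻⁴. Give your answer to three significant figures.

By the inverse-square law, S = 1361/1.78² = 429.6 W m^-2.
The planet absorbs (1−α)S over its disc πR² and re-emits over 4πR², so the mean absorbed flux is (1−0.285)·429.6/4 = 76.78 W m^-2.
In equilibrium σT⁴ equals this, so T = 191.8 K.

192 K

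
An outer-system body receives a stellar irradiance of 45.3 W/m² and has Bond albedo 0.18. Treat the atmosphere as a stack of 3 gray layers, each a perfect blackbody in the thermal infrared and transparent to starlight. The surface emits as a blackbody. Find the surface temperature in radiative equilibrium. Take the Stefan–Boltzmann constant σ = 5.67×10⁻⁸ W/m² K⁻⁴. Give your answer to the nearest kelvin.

160 K

The effective emission temperature is T_e = [S(1−α)/(4σ)]^¼ = 113.1 K.
Layer-by-layer balance gives σT_s⁴ = (N+1)σT_e⁴, so T_s = 4^¼·113.1 = 160.0 K.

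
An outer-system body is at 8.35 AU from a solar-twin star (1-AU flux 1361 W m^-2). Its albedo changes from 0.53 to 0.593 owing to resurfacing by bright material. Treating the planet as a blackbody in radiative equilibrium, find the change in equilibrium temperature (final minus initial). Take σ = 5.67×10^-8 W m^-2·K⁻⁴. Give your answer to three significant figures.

Flux at the orbit: S = 1361/(8.35)² = 19.52 W m^-2.
Before: T₁ = [19.52·0.47/(4σ)]^(1/4) = 79.75 K.
With α = 0.593, T₂ = 76.93 K.
ΔT = T₂ − T₁ = -2.818 K.

-2.82 K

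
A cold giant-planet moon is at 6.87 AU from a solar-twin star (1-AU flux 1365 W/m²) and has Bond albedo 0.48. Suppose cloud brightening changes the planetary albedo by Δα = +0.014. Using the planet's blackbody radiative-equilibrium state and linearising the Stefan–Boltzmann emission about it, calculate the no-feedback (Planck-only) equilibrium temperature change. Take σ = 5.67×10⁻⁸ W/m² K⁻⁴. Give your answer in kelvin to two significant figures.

Flux at the orbit: S = 1365/(6.87)² = 28.92 W/m².
The baseline emission temperature is T_e = 90.24 K.
The change in absorbed flux is Δ[S(1−α)/4] = −SΔα/4 = -0.1012 W/m².
Planck response: λ_P = 4σT_e³ = 4·5.67×10⁻⁸·(90.24)³ = 0.1667 W/m²/K.
So ΔT₀ = -0.1012/0.1667 = -0.607 K.

-0.61 K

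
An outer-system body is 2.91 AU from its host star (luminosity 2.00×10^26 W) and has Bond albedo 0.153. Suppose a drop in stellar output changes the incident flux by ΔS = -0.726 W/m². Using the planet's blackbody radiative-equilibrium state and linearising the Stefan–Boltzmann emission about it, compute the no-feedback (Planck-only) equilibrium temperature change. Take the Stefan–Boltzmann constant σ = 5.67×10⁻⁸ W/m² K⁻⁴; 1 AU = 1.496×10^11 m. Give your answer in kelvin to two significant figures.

Orbital distance: d = 2.91 AU = 4.353×10^11 m.
Spreading L over a sphere of radius d: S = 2.00×10^26/(4π·4.35×10^11²) = 83.98 W/m².
Unperturbed T_e = [83.98·(1−0.153)/(4σ)]^¼ = 133.1 K.
Only a fraction (1−α) is absorbed and it's spread over 4πR², so ΔF = (1−α)ΔS/4 = -0.1537 W/m².
Planck response: λ_P = 4σT_e³ = 4·5.67×10⁻⁸·(133.1)³ = 0.5345 W/m²/K.
So ΔT₀ = -0.1537/0.5345 = -0.288 K.

-0.29 K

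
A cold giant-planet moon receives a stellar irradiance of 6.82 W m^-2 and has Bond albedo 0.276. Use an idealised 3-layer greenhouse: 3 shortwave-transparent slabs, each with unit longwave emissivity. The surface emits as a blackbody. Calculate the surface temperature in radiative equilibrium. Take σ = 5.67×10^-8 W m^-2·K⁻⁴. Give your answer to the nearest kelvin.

The effective emission temperature is T_e = [S(1−α)/(4σ)]^¼ = 68.31 K.
For an N-layer opaque stack, T_s⁴ = (N+1)T_e⁴, hence T_s = (4)^(1/4)×68.31 K = 96.60 K.

97 kelvin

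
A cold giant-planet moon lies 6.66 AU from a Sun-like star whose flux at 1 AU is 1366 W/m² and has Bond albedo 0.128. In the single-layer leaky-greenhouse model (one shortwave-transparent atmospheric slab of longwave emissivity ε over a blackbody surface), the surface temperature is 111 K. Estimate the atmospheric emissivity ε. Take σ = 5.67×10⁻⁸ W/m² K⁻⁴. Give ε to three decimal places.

0.440

By the inverse-square law, S = 1366/6.66² = 30.80 W/m².
Effective temperature: T_e = [S(1−α)/(4σ)]^(1/4) = 104.3 K.
T_s⁴ = T_e⁴·2/(2−ε) → ε = 2 − 2(T_e/T_s)⁴ = 2 − 2·(104.3/111)⁴ = 0.4400.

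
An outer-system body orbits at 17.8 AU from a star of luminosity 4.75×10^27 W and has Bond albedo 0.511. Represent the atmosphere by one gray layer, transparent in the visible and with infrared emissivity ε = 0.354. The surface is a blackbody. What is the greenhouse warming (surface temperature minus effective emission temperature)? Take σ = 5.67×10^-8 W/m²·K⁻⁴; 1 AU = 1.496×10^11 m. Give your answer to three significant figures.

5.17 kelvin

d = 17.8 × 1.496×10^11 m = 2.663×10^12 m.
Spreading L over a sphere of radius d: S = 4.75×10^27/(4π·2.66×10^12²) = 53.31 W/m².
The planet radiates to space at T_e = [S(1−α)/(4σ)]^(1/4) = 103.5 K.
The surface balance (absorbed SW + ε·downward IR = σT_s⁴) with T_a⁴ = T_s⁴/2 reduces to T_s = T_e·[2/(2−ε)]^¼ = 108.7 K.
T_s − T_e = 108.7 − 103.5 = 5.167 K.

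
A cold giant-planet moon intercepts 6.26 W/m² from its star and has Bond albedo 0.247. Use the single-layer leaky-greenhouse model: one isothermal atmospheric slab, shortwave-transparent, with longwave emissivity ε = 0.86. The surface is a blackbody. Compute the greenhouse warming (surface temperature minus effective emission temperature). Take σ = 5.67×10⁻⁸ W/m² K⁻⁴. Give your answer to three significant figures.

Effective emission temperature (TOA balance): σT_e⁴ = S(1−α)/4 = 1.178 W/m² → T_e = 67.52 K.
The surface balance (absorbed SW + ε·downward IR = σT_s⁴) with T_a⁴ = T_s⁴/2 reduces to T_s = T_e·[2/(2−ε)]^¼ = 77.71 K.
T_s − T_e = 77.71 − 67.52 = 10.19 K.

10.2 kelvin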